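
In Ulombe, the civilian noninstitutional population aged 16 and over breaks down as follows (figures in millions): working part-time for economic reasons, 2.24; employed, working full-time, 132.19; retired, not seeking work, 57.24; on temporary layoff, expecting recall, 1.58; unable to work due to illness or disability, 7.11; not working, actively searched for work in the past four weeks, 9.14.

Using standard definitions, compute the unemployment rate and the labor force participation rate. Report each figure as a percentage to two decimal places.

Unemployment rate ≈ 7.39%; labor force participation rate ≈ 69.28%.

Employed = 2.24 + 132.19 = 134.43 million (anyone who worked, including part-time for economic reasons, counts as employed).
Unemployed = 1.58 + 9.14 = 10.72 million (jobless and actively searching, or on temporary layoff).
Labor force = 134.43 + 10.72 = 145.15 million.
Not in labor force = 57.24 + 7.11 = 64.35 million (those not working and not actively searching are outside the labor force).
Civilian working-age population = 145.15 + 64.35 = 209.50 million.
Unemployment rate = 10.72 / 145.15 = 7.39%.
Labor force participation rate = 145.15 / 209.50 = 69.28%.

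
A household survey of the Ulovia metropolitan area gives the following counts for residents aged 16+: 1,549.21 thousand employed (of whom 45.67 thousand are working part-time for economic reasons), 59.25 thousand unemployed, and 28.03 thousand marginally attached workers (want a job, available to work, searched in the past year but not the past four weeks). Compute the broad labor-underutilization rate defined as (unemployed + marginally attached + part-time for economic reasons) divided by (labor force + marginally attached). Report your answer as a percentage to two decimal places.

Broad underutilization rate ≈ 8.12%.

Labor force = 1,549.21 + 59.25 = 1,608.46 thousand.
Numerator = 59.25 + 28.03 + 45.67 = 132.95 thousand.
Denominator = 1,608.46 + 28.03 = 1,636.49 thousand.
Broad rate = 132.95 / 1,636.49 = 8.12%.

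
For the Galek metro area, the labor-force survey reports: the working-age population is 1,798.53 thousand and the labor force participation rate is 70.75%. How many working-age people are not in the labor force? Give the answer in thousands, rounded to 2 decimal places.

Share not in the labor force = 1 − 0.7075 = 0.2925.
Not in labor force = 0.2925 × 1,798.53 ≈ 526.07 thousand.

About 526.07 thousand are not in the labor force.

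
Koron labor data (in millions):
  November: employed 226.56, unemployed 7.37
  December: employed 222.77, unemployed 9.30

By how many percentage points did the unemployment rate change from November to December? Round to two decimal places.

The unemployment rate changed by +0.86 percentage points.

November: labor force = 226.56 + 7.37 = 233.93; u = 7.37/233.93 = 3.15%.
December: labor force = 222.77 + 9.30 = 232.07; u = 9.30/232.07 = 4.01%.
Change = 4.01% − 3.15% = +0.86 pp.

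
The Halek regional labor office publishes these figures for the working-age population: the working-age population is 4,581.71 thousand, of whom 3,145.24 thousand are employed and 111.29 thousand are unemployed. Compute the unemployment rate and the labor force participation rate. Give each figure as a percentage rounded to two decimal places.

Labor force = employed + unemployed = 3,145.24 + 111.29 = 3,256.53 thousand.
Unemployment rate = 111.29 / 3,256.53 = 3.42%.
Labor force participation rate = 3,256.53 / 4,581.71 = 71.08%.

Unemployment rate ≈ 3.42%; labor force participation rate ≈ 71.08%.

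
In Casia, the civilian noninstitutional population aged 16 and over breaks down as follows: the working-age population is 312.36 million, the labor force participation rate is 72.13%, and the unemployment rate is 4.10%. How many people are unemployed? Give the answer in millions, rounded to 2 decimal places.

About 9.24 million are unemployed.

Labor force = 0.7213 × 312.36 = 225.31 million.
Unemployed = 0.0410 × 225.31 ≈ 9.24 million.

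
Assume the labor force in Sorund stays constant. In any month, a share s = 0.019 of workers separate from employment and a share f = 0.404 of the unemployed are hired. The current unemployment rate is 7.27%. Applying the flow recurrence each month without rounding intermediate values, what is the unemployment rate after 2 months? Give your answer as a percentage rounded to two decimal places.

With a fixed labor force, u_{t+1} = u_t + s·(1−u_t) − f·u_t = u_t·(1−s−f) + s.
Here 1−s−f = 0.577 and s = 0.019.
u_1 = 0.072700 × 0.577 + 0.019 = 0.060948.
u_2 = 0.060948 × 0.577 + 0.019 = 0.054167.

Unemployment rate after two months ≈ 5.42%.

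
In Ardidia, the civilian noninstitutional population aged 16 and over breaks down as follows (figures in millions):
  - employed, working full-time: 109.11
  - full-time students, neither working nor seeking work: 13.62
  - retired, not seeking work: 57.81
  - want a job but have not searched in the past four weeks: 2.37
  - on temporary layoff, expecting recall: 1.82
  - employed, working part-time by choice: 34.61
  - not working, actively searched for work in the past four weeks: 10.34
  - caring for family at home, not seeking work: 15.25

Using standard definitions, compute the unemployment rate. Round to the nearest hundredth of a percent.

Unemployment rate ≈ 7.80%.

Employed = 109.11 + 34.61 = 143.72 million.
Unemployed = 1.82 + 10.34 = 12.16 million (jobless and actively searching, or on temporary layoff).
Labor force = 143.72 + 12.16 = 155.88 million.
Unemployment rate = 12.16 / 155.88 = 7.80%.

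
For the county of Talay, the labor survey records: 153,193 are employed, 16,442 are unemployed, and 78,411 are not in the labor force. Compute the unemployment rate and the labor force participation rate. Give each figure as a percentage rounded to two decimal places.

Labor force = employed + unemployed = 153,193 + 16,442 = 169,635.
Working-age population = 169,635 + 78,411 = 248,046.
Unemployment rate = 16,442 / 169,635 = 9.69%.
Labor force participation rate = 169,635 / 248,046 = 68.39%.

Unemployment rate ≈ 9.69%; labor force participation rate ≈ 68.39%.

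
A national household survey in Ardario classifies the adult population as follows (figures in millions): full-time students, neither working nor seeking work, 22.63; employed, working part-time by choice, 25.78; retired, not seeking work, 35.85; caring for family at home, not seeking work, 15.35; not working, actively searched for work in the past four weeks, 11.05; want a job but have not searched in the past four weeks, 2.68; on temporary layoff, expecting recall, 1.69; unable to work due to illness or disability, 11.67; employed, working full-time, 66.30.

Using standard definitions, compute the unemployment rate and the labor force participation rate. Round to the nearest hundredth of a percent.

Unemployment rate ≈ 12.15%; labor force participation rate ≈ 54.31%.

Employed = 25.78 + 66.30 = 92.08 million.
Unemployed = 11.05 + 1.69 = 12.74 million (jobless and actively searching, or on temporary layoff).
Labor force = 92.08 + 12.74 = 104.82 million.
Not in labor force = 22.63 + 35.85 + 15.35 + 2.68 + 11.67 = 88.18 million (those not working and not actively searching are outside the labor force — including those who want a job but have given up searching).
Civilian working-age population = 104.82 + 88.18 = 193.00 million.
Unemployment rate = 12.74 / 104.82 = 12.15%.
Labor force participation rate = 104.82 / 193.00 = 54.31%.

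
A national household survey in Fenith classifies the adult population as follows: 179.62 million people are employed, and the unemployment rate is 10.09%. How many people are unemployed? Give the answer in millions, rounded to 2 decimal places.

About 20.16 million are unemployed.

Let U be the number unemployed. The labor force is E + U, and U/(E+U) = 0.1009.
So U = 0.1009 × 179.62 / (1 − 0.1009) = 18.1237 / 0.8991 ≈ 20.16 million.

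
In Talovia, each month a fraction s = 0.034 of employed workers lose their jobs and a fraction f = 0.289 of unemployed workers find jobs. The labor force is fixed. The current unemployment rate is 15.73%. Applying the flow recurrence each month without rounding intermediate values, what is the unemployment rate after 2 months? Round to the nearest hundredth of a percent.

Unemployment rate after two months ≈ 12.91%.

With a fixed labor force, u_{t+1} = u_t + s·(1−u_t) − f·u_t = u_t·(1−s−f) + s.
Here 1−s−f = 0.677 and s = 0.034.
u_1 = 0.157300 × 0.677 + 0.034 = 0.140492.
u_2 = 0.140492 × 0.677 + 0.034 = 0.129113.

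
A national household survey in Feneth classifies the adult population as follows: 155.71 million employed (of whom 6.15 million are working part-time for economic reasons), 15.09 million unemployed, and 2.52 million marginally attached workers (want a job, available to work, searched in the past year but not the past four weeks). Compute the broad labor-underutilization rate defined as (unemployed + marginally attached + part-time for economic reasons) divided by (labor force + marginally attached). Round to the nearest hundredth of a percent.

Labor force = 155.71 + 15.09 = 170.80 million.
Numerator = 15.09 + 2.52 + 6.15 = 23.76 million.
Denominator = 170.80 + 2.52 = 173.32 million.
Broad rate = 23.76 / 173.32 = 13.71%.

Broad underutilization rate ≈ 13.71%.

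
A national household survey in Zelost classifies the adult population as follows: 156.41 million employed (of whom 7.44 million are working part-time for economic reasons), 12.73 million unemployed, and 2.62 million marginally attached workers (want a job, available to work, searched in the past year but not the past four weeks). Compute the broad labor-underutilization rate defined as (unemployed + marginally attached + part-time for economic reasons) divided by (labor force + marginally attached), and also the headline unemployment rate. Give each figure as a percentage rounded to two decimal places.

Labor force = 156.41 + 12.73 = 169.14 million.
Numerator = 12.73 + 2.62 + 7.44 = 22.79 million.
Denominator = 169.14 + 2.62 = 171.76 million.
Broad rate = 22.79 / 171.76 = 13.27%.
Headline unemployment rate = 12.73 / 169.14 = 7.53%.

Broad underutilization rate ≈ 13.27%; headline unemployment rate ≈ 7.53%.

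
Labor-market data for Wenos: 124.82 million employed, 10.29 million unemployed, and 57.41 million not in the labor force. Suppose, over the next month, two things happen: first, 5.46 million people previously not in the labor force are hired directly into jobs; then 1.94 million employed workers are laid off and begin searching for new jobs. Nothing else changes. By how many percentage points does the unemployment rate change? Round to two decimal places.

Initially, labor force = 124.82 + 10.29 = 135.11 million, so u = 10.29/135.11 = 7.62%.
After the first change, employed and labor force both rise by 5.46; unemployed unchanged → E = 130.28, U = 10.29, labor force = 140.57 million.
After the second change, employed falls and unemployed rises by 1.94; labor force unchanged → E = 128.34, U = 12.23, labor force = 140.57 million.
New unemployment rate = 12.23 / 140.57 = 8.70%.
Change = 8.70% − 7.62% = +1.08 percentage points.

The unemployment rate changes by +1.08 percentage points.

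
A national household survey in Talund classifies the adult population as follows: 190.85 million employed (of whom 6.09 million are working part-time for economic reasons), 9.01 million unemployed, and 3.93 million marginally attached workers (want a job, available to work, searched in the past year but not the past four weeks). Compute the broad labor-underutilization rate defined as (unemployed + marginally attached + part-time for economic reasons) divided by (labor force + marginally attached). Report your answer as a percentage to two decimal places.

Broad underutilization rate ≈ 9.34%.

Labor force = 190.85 + 9.01 = 199.86 million.
Numerator = 9.01 + 3.93 + 6.09 = 19.03 million.
Denominator = 199.86 + 3.93 = 203.79 million.
Broad rate = 19.03 / 203.79 = 9.34%.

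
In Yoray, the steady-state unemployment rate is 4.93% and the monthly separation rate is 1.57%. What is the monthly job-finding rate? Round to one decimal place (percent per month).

Job-finding rate ≈ 30.3% per month.

From u* = s/(s+f): f = s·(1−u)/u.
f = 1.57 × (1 − 0.0493) / 0.0493 = 1.4926 / 0.0493 ≈ 30.3% per month.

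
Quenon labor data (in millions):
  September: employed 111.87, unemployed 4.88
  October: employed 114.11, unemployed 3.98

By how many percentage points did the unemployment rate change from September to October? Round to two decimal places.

September: labor force = 111.87 + 4.88 = 116.75; u = 4.88/116.75 = 4.18%.
October: labor force = 114.11 + 3.98 = 118.09; u = 3.98/118.09 = 3.37%.
Change = 3.37% − 4.18% = −0.81 pp.

The unemployment rate changed by −0.81 percentage points.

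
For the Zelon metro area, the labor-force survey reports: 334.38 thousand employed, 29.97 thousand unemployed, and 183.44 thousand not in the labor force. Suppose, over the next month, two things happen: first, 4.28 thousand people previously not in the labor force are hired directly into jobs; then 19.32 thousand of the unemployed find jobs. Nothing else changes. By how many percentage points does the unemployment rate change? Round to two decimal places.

Initially, labor force = 334.38 + 29.97 = 364.35 thousand, so u = 29.97/364.35 = 8.23%.
After the first change, employed and labor force both rise by 4.28; unemployed unchanged → E = 338.66, U = 29.97, labor force = 368.63 thousand.
After the second change, unemployed falls and employed rises by 19.32; labor force unchanged → E = 357.98, U = 10.65, labor force = 368.63 thousand.
New unemployment rate = 10.65 / 368.63 = 2.89%.
Change = 2.89% − 8.23% = −5.34 percentage points.

The unemployment rate changes by −5.34 percentage points.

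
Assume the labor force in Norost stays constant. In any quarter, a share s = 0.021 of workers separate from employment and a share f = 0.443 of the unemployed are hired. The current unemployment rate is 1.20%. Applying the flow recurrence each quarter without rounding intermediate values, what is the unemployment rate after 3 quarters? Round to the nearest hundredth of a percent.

Unemployment rate after three quarters ≈ 4.01%.

With a fixed labor force, u_{t+1} = u_t + s·(1−u_t) − f·u_t = u_t·(1−s−f) + s.
Here 1−s−f = 0.536 and s = 0.021.
u_1 = 0.012000 × 0.536 + 0.021 = 0.027432.
u_2 = 0.027432 × 0.536 + 0.021 = 0.035704.
u_3 = 0.035704 × 0.536 + 0.021 = 0.040137.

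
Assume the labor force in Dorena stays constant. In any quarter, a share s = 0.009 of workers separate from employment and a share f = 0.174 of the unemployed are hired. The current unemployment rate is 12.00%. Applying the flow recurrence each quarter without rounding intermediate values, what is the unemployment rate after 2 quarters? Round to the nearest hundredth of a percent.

With a fixed labor force, u_{t+1} = u_t + s·(1−u_t) − f·u_t = u_t·(1−s−f) + s.
Here 1−s−f = 0.817 and s = 0.009.
u_1 = 0.120000 × 0.817 + 0.009 = 0.107040.
u_2 = 0.107040 × 0.817 + 0.009 = 0.096452.

Unemployment rate after two quarters ≈ 9.65%.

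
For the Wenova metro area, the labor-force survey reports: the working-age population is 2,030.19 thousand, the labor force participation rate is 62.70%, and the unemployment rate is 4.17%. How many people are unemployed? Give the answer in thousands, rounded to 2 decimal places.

About 53.08 thousand are unemployed.

Labor force = 0.6270 × 2,030.19 = 1,272.93 thousand.
Unemployed = 0.0417 × 1,272.93 ≈ 53.08 thousand.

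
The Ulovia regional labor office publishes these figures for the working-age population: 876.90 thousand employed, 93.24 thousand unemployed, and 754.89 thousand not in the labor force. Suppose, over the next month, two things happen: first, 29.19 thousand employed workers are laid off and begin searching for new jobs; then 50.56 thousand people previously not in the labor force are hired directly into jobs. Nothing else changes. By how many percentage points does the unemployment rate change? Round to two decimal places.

The unemployment rate changes by +2.38 percentage points.

Initially, labor force = 876.90 + 93.24 = 970.14 thousand, so u = 93.24/970.14 = 9.61%.
After the first change, employed falls and unemployed rises by 29.19; labor force unchanged → E = 847.71, U = 122.43, labor force = 970.14 thousand.
After the second change, employed and labor force both rise by 50.56; unemployed unchanged → E = 898.27, U = 122.43, labor force = 1,020.70 thousand.
New unemployment rate = 122.43 / 1,020.70 = 11.99%.
Change = 11.99% − 9.61% = +2.38 percentage points.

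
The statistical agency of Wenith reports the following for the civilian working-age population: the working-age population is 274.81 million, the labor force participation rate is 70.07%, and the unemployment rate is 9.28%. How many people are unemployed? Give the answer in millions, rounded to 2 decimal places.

Labor force = 0.7007 × 274.81 = 192.56 million.
Unemployed = 0.0928 × 192.56 ≈ 17.87 million.

About 17.87 million are unemployed.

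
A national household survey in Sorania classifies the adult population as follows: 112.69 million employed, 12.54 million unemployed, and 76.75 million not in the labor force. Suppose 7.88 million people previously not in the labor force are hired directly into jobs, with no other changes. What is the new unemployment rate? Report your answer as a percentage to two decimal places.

New unemployment rate ≈ 9.42%.

Initially, labor force = 112.69 + 12.54 = 125.23 million, so u = 12.54/125.23 = 10.01%.
After the change, employed and labor force both rise by 7.88; unemployed unchanged → E = 120.57, U = 12.54, labor force = 133.11 million.
New unemployment rate = 12.54 / 133.11 = 9.42%.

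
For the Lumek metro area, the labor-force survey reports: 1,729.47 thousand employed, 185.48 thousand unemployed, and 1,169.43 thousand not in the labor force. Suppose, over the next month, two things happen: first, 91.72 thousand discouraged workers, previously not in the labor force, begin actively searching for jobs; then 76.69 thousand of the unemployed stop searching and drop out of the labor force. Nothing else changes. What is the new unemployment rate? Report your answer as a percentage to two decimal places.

New unemployment rate ≈ 10.39%.

Initially, labor force = 1,729.47 + 185.48 = 1,914.95 thousand, so u = 185.48/1,914.95 = 9.69%.
After the first change, unemployed and labor force both rise by 91.72 → E = 1,729.47, U = 277.20, labor force = 2,006.67 thousand.
After the second change, unemployed and labor force both fall by 76.69 → E = 1,729.47, U = 200.51, labor force = 1,929.98 thousand.
New unemployment rate = 200.51 / 1,929.98 = 10.39%.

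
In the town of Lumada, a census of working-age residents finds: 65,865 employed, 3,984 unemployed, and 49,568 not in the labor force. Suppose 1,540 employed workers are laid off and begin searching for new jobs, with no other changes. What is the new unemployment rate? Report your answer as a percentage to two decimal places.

New unemployment rate ≈ 7.91%.

Initially, labor force = 65,865 + 3,984 = 69,849, so u = 3,984/69,849 = 5.70%.
After the change, employed falls and unemployed rises by 1,540; labor force unchanged → E = 64,325, U = 5,524, labor force = 69,849.
New unemployment rate = 5,524 / 69,849 = 7.91%.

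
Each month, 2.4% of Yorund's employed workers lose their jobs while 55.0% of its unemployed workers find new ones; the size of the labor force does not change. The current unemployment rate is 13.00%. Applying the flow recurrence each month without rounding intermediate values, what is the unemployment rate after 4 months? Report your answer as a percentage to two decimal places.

With a fixed labor force, u_{t+1} = u_t + s·(1−u_t) − f·u_t = u_t·(1−s−f) + s.
Here 1−s−f = 0.426 and s = 0.024.
u_1 = 0.130000 × 0.426 + 0.024 = 0.079380.
u_2 = 0.079380 × 0.426 + 0.024 = 0.057816.
u_3 = 0.057816 × 0.426 + 0.024 = 0.048630.
u_4 = 0.048630 × 0.426 + 0.024 = 0.044716.

Unemployment rate after four months ≈ 4.47%.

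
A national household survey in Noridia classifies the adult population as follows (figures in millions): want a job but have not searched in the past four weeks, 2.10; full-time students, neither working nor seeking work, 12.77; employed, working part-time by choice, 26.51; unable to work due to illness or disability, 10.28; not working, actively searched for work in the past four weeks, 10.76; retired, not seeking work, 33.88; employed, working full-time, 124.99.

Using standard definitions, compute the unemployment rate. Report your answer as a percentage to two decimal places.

Employed = 26.51 + 124.99 = 151.50 million.
Unemployed = 10.76 million.
Labor force = 151.50 + 10.76 = 162.26 million.
Unemployment rate = 10.76 / 162.26 = 6.63%.

Unemployment rate ≈ 6.63%.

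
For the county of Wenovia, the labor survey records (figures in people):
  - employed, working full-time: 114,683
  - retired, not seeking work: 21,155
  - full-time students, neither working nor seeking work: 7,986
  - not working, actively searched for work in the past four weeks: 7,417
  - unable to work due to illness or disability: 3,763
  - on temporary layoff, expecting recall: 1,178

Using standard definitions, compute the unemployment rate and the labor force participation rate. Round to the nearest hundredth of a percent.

Employed = 114,683.
Unemployed = 7,417 + 1,178 = 8,595 (jobless and actively searching, or on temporary layoff).
Labor force = 114,683 + 8,595 = 123,278.
Not in labor force = 21,155 + 7,986 + 3,763 = 32,904 (those not working and not actively searching are outside the labor force).
Civilian working-age population = 123,278 + 32,904 = 156,182.
Unemployment rate = 8,595 / 123,278 = 6.97%.
Labor force participation rate = 123,278 / 156,182 = 78.93%.

Unemployment rate ≈ 6.97%; labor force participation rate ≈ 78.93%.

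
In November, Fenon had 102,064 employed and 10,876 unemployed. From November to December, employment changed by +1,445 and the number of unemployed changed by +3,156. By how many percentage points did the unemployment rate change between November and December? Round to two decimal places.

November: labor force = 102,064 + 10,876 = 112,940; u = 10,876/112,940 = 9.63%.
December: labor force = 103,509 + 14,032 = 117,541; u = 14,032/117,541 = 11.94%.
Change = 11.94% − 9.63% = +2.31 pp.

The unemployment rate changed by +2.31 percentage points.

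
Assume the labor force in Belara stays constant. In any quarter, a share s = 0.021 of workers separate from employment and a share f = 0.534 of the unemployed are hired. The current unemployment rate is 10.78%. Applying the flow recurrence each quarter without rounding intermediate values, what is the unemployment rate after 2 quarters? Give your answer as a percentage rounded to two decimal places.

Unemployment rate after two quarters ≈ 5.17%.

With a fixed labor force, u_{t+1} = u_t + s·(1−u_t) − f·u_t = u_t·(1−s−f) + s.
Here 1−s−f = 0.445 and s = 0.021.
u_1 = 0.107800 × 0.445 + 0.021 = 0.068971.
u_2 = 0.068971 × 0.445 + 0.021 = 0.051692.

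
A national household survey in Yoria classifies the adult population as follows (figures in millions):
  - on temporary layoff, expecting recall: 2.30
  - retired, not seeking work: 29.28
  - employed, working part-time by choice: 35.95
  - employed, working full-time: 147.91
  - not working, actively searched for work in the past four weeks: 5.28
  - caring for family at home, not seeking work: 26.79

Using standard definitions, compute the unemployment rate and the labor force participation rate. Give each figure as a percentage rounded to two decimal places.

Employed = 35.95 + 147.91 = 183.86 million.
Unemployed = 2.30 + 5.28 = 7.58 million (jobless and actively searching, or on temporary layoff).
Labor force = 183.86 + 7.58 = 191.44 million.
Not in labor force = 29.28 + 26.79 = 56.07 million (those not working and not actively searching are outside the labor force).
Civilian working-age population = 191.44 + 56.07 = 247.51 million.
Unemployment rate = 7.58 / 191.44 = 3.96%.
Labor force participation rate = 191.44 / 247.51 = 77.35%.

Unemployment rate ≈ 3.96%; labor force participation rate ≈ 77.35%.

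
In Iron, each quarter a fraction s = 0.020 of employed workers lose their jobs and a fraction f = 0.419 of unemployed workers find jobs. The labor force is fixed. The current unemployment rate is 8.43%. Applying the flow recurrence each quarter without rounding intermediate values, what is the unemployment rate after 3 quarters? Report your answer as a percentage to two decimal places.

With a fixed labor force, u_{t+1} = u_t + s·(1−u_t) − f·u_t = u_t·(1−s−f) + s.
Here 1−s−f = 0.561 and s = 0.020.
u_1 = 0.084300 × 0.561 + 0.020 = 0.067292.
u_2 = 0.067292 × 0.561 + 0.020 = 0.057751.
u_3 = 0.057751 × 0.561 + 0.020 = 0.052398.

Unemployment rate after three quarters ≈ 5.24%.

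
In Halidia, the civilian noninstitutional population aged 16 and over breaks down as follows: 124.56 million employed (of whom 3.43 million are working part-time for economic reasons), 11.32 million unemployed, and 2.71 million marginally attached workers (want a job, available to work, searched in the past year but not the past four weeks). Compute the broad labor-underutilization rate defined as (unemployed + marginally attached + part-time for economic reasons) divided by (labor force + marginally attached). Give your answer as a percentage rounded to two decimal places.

Labor force = 124.56 + 11.32 = 135.88 million.
Numerator = 11.32 + 2.71 + 3.43 = 17.46 million.
Denominator = 135.88 + 2.71 = 138.59 million.
Broad rate = 17.46 / 138.59 = 12.60%.

Broad underutilization rate ≈ 12.60%.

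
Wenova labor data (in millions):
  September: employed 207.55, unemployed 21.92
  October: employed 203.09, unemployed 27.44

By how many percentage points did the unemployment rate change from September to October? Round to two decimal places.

September: labor force = 207.55 + 21.92 = 229.47; u = 21.92/229.47 = 9.55%.
October: labor force = 203.09 + 27.44 = 230.53; u = 27.44/230.53 = 11.90%.
Change = 11.90% − 9.55% = +2.35 pp.

The unemployment rate changed by +2.35 percentage points.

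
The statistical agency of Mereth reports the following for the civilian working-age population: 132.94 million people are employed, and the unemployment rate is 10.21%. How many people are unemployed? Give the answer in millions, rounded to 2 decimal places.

Let U be the number unemployed. The labor force is E + U, and U/(E+U) = 0.1021.
So U = 0.1021 × 132.94 / (1 − 0.1021) = 13.5732 / 0.8979 ≈ 15.12 million.

About 15.12 million are unemployed.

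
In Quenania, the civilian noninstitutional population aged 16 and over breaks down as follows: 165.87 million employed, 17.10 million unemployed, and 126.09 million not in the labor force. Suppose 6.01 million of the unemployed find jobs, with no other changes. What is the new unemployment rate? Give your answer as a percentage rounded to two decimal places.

Initially, labor force = 165.87 + 17.10 = 182.97 million, so u = 17.10/182.97 = 9.35%.
After the change, unemployed falls and employed rises by 6.01; labor force unchanged → E = 171.88, U = 11.09, labor force = 182.97 million.
New unemployment rate = 11.09 / 182.97 = 6.06%.

New unemployment rate ≈ 6.06%.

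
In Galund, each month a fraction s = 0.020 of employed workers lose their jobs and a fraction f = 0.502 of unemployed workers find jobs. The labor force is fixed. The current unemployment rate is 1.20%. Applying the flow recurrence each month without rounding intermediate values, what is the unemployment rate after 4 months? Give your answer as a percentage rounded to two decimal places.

With a fixed labor force, u_{t+1} = u_t + s·(1−u_t) − f·u_t = u_t·(1−s−f) + s.
Here 1−s−f = 0.478 and s = 0.020.
u_1 = 0.012000 × 0.478 + 0.020 = 0.025736.
u_2 = 0.025736 × 0.478 + 0.020 = 0.032302.
u_3 = 0.032302 × 0.478 + 0.020 = 0.035440.
u_4 = 0.035440 × 0.478 + 0.020 = 0.036940.

Unemployment rate after four months ≈ 3.69%.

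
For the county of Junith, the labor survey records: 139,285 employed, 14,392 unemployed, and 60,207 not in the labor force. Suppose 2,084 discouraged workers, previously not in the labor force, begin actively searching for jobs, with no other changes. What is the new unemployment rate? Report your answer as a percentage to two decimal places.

Initially, labor force = 139,285 + 14,392 = 153,677, so u = 14,392/153,677 = 9.37%.
After the change, unemployed and labor force both rise by 2,084 → E = 139,285, U = 16,476, labor force = 155,761.
New unemployment rate = 16,476 / 155,761 = 10.58%.

New unemployment rate ≈ 10.58%.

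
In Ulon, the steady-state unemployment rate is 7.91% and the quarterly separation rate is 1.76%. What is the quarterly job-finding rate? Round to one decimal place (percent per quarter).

From u* = s/(s+f): f = s·(1−u)/u.
f = 1.76 × (1 − 0.0791) / 0.0791 = 1.6208 / 0.0791 ≈ 20.5% per quarter.

Job-finding rate ≈ 20.5% per quarter.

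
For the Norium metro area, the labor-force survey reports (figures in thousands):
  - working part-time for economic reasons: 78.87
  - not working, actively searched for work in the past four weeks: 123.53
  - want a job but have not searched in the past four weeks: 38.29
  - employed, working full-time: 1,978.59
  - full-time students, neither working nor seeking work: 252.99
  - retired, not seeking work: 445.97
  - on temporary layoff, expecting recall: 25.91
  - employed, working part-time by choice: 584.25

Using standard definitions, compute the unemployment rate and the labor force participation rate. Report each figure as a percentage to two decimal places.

Unemployment rate ≈ 5.35%; labor force participation rate ≈ 79.11%.

Employed = 78.87 + 1,978.59 + 584.25 = 2,641.71 thousand (anyone who worked, including part-time for economic reasons, counts as employed).
Unemployed = 123.53 + 25.91 = 149.44 thousand (jobless and actively searching, or on temporary layoff).
Labor force = 2,641.71 + 149.44 = 2,791.15 thousand.
Not in labor force = 38.29 + 252.99 + 445.97 = 737.25 thousand (those not working and not actively searching are outside the labor force — including those who want a job but have given up searching).
Civilian working-age population = 2,791.15 + 737.25 = 3,528.40 thousand.
Unemployment rate = 149.44 / 2,791.15 = 5.35%.
Labor force participation rate = 2,791.15 / 3,528.40 = 79.11%.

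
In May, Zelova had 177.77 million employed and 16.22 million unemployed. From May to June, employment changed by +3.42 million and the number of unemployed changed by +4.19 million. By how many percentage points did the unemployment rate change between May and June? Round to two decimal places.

The unemployment rate changed by +1.76 percentage points.

May: labor force = 177.77 + 16.22 = 193.99; u = 16.22/193.99 = 8.36%.
June: labor force = 181.19 + 20.41 = 201.60; u = 20.41/201.60 = 10.12%.
Change = 10.12% − 8.36% = +1.76 pp.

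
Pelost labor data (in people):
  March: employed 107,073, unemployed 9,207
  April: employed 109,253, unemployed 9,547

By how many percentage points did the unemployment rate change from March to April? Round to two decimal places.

March: labor force = 107,073 + 9,207 = 116,280; u = 9,207/116,280 = 7.92%.
April: labor force = 109,253 + 9,547 = 118,800; u = 9,547/118,800 = 8.04%.
Change = 8.04% − 7.92% = +0.12 pp.

The unemployment rate changed by +0.12 percentage points.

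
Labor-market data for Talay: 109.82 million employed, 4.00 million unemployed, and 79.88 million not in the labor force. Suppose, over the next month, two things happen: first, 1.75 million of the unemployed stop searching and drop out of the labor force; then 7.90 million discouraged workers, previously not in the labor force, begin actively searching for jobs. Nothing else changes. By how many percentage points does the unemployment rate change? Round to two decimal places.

Initially, labor force = 109.82 + 4.00 = 113.82 million, so u = 4.00/113.82 = 3.51%.
After the first change, unemployed and labor force both fall by 1.75 → E = 109.82, U = 2.25, labor force = 112.07 million.
After the second change, unemployed and labor force both rise by 7.90 → E = 109.82, U = 10.15, labor force = 119.97 million.
New unemployment rate = 10.15 / 119.97 = 8.46%.
Change = 8.46% − 3.51% = +4.95 percentage points.

The unemployment rate changes by +4.95 percentage points.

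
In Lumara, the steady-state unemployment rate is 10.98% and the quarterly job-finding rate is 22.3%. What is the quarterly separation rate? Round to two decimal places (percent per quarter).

Separation rate ≈ 2.75% per quarter.

From u* = s/(s+f): s = u·f/(1−u).
s = 0.1098 × 22.3 / (1 − 0.1098) = 2.4485 / 0.8902 ≈ 2.75% per quarter.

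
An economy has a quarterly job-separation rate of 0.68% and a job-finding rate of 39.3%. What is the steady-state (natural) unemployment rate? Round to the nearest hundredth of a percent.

Steady-state unemployment rate ≈ 1.70%.

At steady state the flows balance: s·E = f·U, so U/(E+U) = s/(s+f).
u* = 0.68 / (0.68 + 39.3) = 0.68 / 39.98 = 1.70%.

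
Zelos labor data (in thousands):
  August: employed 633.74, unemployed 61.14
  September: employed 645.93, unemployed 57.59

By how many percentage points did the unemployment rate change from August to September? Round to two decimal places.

The unemployment rate changed by −0.61 percentage points.

August: labor force = 633.74 + 61.14 = 694.88; u = 61.14/694.88 = 8.80%.
September: labor force = 645.93 + 57.59 = 703.52; u = 57.59/703.52 = 8.19%.
Change = 8.19% − 8.80% = −0.61 pp.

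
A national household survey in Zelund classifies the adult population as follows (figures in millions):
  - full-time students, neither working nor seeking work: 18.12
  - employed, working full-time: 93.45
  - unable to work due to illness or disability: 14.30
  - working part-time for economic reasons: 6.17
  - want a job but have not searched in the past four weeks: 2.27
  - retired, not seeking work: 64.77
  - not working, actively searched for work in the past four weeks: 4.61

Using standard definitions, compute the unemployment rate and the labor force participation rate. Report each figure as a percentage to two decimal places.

Unemployment rate ≈ 4.42%; labor force participation rate ≈ 51.17%.

Employed = 93.45 + 6.17 = 99.62 million (anyone who worked, including part-time for economic reasons, counts as employed).
Unemployed = 4.61 million.
Labor force = 99.62 + 4.61 = 104.23 million.
Not in labor force = 18.12 + 14.30 + 2.27 + 64.77 = 99.46 million (those not working and not actively searching are outside the labor force — including those who want a job but have given up searching).
Civilian working-age population = 104.23 + 99.46 = 203.69 million.
Unemployment rate = 4.61 / 104.23 = 4.42%.
Labor force participation rate = 104.23 / 203.69 = 51.17%.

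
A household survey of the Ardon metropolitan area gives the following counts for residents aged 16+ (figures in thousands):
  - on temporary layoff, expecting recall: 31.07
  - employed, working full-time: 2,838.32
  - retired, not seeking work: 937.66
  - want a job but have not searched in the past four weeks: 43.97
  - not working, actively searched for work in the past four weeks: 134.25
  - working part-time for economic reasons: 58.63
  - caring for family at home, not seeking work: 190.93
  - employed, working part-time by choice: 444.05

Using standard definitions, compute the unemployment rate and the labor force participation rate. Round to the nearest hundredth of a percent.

Employed = 2,838.32 + 58.63 + 444.05 = 3,341.00 thousand (anyone who worked, including part-time for economic reasons, counts as employed).
Unemployed = 31.07 + 134.25 = 165.32 thousand (jobless and actively searching, or on temporary layoff).
Labor force = 3,341.00 + 165.32 = 3,506.32 thousand.
Not in labor force = 937.66 + 43.97 + 190.93 = 1,172.56 thousand (those not working and not actively searching are outside the labor force — including those who want a job but have given up searching).
Civilian working-age population = 3,506.32 + 1,172.56 = 4,678.88 thousand.
Unemployment rate = 165.32 / 3,506.32 = 4.71%.
Labor force participation rate = 3,506.32 / 4,678.88 = 74.94%.

Unemployment rate ≈ 4.71%; labor force participation rate ≈ 74.94%.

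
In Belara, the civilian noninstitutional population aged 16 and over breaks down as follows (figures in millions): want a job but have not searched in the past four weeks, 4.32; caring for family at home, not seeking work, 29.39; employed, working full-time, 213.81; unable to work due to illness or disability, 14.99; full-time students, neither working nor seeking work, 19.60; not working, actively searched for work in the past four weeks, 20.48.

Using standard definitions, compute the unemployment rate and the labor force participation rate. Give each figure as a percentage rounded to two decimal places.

Unemployment rate ≈ 8.74%; labor force participation rate ≈ 77.43%.

Employed = 213.81 million.
Unemployed = 20.48 million.
Labor force = 213.81 + 20.48 = 234.29 million.
Not in labor force = 4.32 + 29.39 + 14.99 + 19.60 = 68.30 million (those not working and not actively searching are outside the labor force — including those who want a job but have given up searching).
Civilian working-age population = 234.29 + 68.30 = 302.59 million.
Unemployment rate = 20.48 / 234.29 = 8.74%.
Labor force participation rate = 234.29 / 302.59 = 77.43%.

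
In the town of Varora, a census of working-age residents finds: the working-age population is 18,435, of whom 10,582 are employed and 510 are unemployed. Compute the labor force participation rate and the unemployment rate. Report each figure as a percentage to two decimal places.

Labor force participation rate ≈ 60.17%; unemployment rate ≈ 4.60%.

Labor force = employed + unemployed = 10,582 + 510 = 11,092.
Unemployment rate = 510 / 11,092 = 4.60%.
Labor force participation rate = 11,092 / 18,435 = 60.17%.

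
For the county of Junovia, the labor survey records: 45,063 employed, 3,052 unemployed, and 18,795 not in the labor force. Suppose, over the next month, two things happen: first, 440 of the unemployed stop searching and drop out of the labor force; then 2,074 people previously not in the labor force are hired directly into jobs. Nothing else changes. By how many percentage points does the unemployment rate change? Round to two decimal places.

The unemployment rate changes by −1.09 percentage points.

Initially, labor force = 45,063 + 3,052 = 48,115, so u = 3,052/48,115 = 6.34%.
After the first change, unemployed and labor force both fall by 440 → E = 45,063, U = 2,612, labor force = 47,675.
After the second change, employed and labor force both rise by 2,074; unemployed unchanged → E = 47,137, U = 2,612, labor force = 49,749.
New unemployment rate = 2,612 / 49,749 = 5.25%.
Change = 5.25% − 6.34% = −1.09 percentage points.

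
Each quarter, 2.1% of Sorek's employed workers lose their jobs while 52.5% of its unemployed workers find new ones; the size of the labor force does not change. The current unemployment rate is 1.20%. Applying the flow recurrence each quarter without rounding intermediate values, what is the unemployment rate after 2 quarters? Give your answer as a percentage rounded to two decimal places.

With a fixed labor force, u_{t+1} = u_t + s·(1−u_t) − f·u_t = u_t·(1−s−f) + s.
Here 1−s−f = 0.454 and s = 0.021.
u_1 = 0.012000 × 0.454 + 0.021 = 0.026448.
u_2 = 0.026448 × 0.454 + 0.021 = 0.033007.

Unemployment rate after two quarters ≈ 3.30%.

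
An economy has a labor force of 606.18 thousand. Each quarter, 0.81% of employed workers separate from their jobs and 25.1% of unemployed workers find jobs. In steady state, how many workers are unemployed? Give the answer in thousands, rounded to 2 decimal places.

Steady-state unemployment rate u* = s/(s+f) = 0.81/(0.81+25.1) = 0.031262.
Unemployed = u* × labor force = 0.031262 × 606.18 ≈ 18.95 thousand.

About 18.95 thousand are unemployed in steady state.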